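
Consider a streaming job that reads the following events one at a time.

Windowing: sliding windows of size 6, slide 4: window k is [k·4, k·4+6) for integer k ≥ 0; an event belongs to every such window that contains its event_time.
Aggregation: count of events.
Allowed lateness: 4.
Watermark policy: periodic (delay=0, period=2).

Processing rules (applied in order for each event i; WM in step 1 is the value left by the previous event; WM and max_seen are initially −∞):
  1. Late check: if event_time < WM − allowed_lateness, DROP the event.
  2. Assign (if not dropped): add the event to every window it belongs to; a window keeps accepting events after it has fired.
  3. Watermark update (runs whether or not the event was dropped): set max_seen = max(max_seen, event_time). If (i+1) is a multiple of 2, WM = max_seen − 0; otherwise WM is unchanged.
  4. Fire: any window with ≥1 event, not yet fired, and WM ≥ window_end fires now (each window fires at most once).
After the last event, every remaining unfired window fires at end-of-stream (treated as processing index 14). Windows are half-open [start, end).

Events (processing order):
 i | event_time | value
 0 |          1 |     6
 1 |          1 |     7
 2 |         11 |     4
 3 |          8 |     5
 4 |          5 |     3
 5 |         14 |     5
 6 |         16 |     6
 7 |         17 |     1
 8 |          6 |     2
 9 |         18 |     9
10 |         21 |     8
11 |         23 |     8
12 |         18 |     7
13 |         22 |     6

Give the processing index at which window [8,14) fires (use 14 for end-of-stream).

i=0 t=1 v=6: → [0,6); WM=−∞
i=1 t=1 v=7: → [0,6); WM=1
i=2 t=11 v=4: → [8,14); WM=1
i=3 t=8 v=5: → [8,14),[4,10); WM=11; [0,6) fires=2 [4,10) fires=1
i=4 t=5 v=3: DROP (t<11-4); WM=11
i=5 t=14 v=5: → [12,18); WM=14; [8,14) fires=2
i=6 t=16 v=6: → [16,22),[12,18); WM=14
i=7 t=17 v=1: → [16,22),[12,18); WM=17
i=8 t=6 v=2: DROP (t<17-4); WM=17
i=9 t=18 v=9: → [16,22); WM=18; [12,18) fires=3
i=10 t=21 v=8: → [20,26),[16,22); WM=18
i=11 t=23 v=8: → [20,26); WM=23; [16,22) fires=4
i=12 t=18 v=7: DROP (t<23-4); WM=23
i=13 t=22 v=6: → [20,26); WM=23

5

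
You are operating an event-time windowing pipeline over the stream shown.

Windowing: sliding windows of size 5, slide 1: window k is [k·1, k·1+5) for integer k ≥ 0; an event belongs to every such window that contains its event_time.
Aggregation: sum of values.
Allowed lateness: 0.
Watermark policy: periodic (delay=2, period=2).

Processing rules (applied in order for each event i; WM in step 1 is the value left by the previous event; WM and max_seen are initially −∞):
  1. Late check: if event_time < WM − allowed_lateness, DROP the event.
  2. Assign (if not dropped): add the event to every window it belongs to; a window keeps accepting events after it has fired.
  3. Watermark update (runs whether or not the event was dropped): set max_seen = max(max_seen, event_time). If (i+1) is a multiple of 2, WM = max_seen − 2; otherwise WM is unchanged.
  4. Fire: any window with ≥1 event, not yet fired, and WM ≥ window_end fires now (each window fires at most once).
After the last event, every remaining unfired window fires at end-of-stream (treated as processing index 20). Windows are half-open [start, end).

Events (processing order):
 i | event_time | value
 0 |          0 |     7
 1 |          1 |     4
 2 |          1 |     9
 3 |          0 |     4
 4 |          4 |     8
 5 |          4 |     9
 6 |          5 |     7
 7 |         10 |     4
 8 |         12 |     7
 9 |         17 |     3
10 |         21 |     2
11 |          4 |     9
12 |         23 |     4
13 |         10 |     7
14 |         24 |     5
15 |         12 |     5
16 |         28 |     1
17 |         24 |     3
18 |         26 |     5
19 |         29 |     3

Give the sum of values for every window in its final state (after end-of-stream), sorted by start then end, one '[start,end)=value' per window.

i=0 t=0 v=7: → [0,5); WM=−∞
i=1 t=1 v=4: → [1,6),[0,5); WM=-1
i=2 t=1 v=9: → [1,6),[0,5); WM=-1
i=3 t=0 v=4: → [0,5); WM=-1
i=4 t=4 v=8: → [4,9),[3,8),[2,7),[1,6),[0,5); WM=-1
i=5 t=4 v=9: → [4,9),[3,8),[2,7),[1,6),[0,5); WM=2
i=6 t=5 v=7: → [5,10),[4,9),[3,8),[2,7),[1,6); WM=2
i=7 t=10 v=4: → [10,15),[9,14),[8,13),[7,12),[6,11); WM=8; [0,5) fires=41 [1,6) fires=37 [2,7) fires=24 [3,8) fires=24
i=8 t=12 v=7: → [12,17),[11,16),[10,15),[9,14),[8,13); WM=8
i=9 t=17 v=3: → [17,22),[16,21),[15,20),[14,19),[13,18); WM=15; [4,9) fires=24 [5,10) fires=7 [6,11) fires=4 [7,12) fires=4 [8,13) fires=11 [9,14) fires=11 [10,15) fires=11
i=10 t=21 v=2: → [21,26),[20,25),[19,24),[18,23),[17,22); WM=15
i=11 t=4 v=9: DROP (t<15-0); WM=19; [11,16) fires=7 [12,17) fires=7 [13,18) fires=3 [14,19) fires=3
i=12 t=23 v=4: → [23,28),[22,27),[21,26),[20,25),[19,24); WM=19
i=13 t=10 v=7: DROP (t<19-0); WM=21; [15,20) fires=3 [16,21) fires=3
i=14 t=24 v=5: → [24,29),[23,28),[22,27),[21,26),[20,25); WM=21
i=15 t=12 v=5: DROP (t<21-0); WM=22; [17,22) fires=5
i=16 t=28 v=1: → [28,33),[27,32),[26,31),[25,30),[24,29); WM=22
i=17 t=24 v=3: → [24,29),[23,28),[22,27),[21,26),[20,25); WM=26; [18,23) fires=2 [19,24) fires=6 [20,25) fires=14 [21,26) fires=14
i=18 t=26 v=5: → [26,31),[25,30),[24,29),[23,28),[22,27); WM=26
i=19 t=29 v=3: → [29,34),[28,33),[27,32),[26,31),[25,30); WM=27; [22,27) fires=17

[0,5)=41 [1,6)=37 [2,7)=24 [3,8)=24 [4,9)=24 [5,10)=7 [6,11)=4 [7,12)=4 [8,13)=11 [9,14)=11 [10,15)=11 [11,16)=7 [12,17)=7 [13,18)=3 [14,19)=3 [15,20)=3 [16,21)=3 [17,22)=5 [18,23)=2 [19,24)=6 [20,25)=14 [21,26)=14 [22,27)=17 [23,28)=17 [24,29)=14 [25,30)=9 [26,31)=9 [27,32)=4 [28,33)=4 [29,34)=3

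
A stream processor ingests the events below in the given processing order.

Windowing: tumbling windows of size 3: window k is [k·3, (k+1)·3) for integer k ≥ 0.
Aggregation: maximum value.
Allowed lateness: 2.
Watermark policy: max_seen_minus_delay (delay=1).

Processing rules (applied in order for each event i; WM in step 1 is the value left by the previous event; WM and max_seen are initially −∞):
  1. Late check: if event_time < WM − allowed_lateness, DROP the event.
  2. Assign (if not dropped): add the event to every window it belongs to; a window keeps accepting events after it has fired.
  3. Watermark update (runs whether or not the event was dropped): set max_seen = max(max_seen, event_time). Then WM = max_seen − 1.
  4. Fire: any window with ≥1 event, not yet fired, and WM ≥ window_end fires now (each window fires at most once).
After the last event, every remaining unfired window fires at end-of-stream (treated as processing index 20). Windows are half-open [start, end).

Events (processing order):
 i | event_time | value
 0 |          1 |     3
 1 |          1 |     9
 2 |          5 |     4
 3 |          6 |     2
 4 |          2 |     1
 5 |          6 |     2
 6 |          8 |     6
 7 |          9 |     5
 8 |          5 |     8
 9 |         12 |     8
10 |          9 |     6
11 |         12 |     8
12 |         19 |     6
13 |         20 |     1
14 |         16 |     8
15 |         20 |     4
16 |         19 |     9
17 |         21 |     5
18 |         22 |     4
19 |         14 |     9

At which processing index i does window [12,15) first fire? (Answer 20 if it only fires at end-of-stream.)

i=0 t=1 v=3: → [0,3); WM=0
i=1 t=1 v=9: → [0,3); WM=0
i=2 t=5 v=4: → [3,6); WM=4; [0,3) fires=9
i=3 t=6 v=2: → [6,9); WM=5
i=4 t=2 v=1: DROP (t<5-2); WM=5
i=5 t=6 v=2: → [6,9); WM=5
i=6 t=8 v=6: → [6,9); WM=7; [3,6) fires=4
i=7 t=9 v=5: → [9,12); WM=8
i=8 t=5 v=8: DROP (t<8-2); WM=8
i=9 t=12 v=8: → [12,15); WM=11; [6,9) fires=6
i=10 t=9 v=6: → [9,12); WM=11
i=11 t=12 v=8: → [12,15); WM=11
i=12 t=19 v=6: → [18,21); WM=18; [9,12) fires=6 [12,15) fires=8
i=13 t=20 v=1: → [18,21); WM=19
i=14 t=16 v=8: DROP (t<19-2); WM=19
i=15 t=20 v=4: → [18,21); WM=19
i=16 t=19 v=9: → [18,21); WM=19
i=17 t=21 v=5: → [21,24); WM=20
i=18 t=22 v=4: → [21,24); WM=21; [18,21) fires=9
i=19 t=14 v=9: DROP (t<21-2); WM=21

12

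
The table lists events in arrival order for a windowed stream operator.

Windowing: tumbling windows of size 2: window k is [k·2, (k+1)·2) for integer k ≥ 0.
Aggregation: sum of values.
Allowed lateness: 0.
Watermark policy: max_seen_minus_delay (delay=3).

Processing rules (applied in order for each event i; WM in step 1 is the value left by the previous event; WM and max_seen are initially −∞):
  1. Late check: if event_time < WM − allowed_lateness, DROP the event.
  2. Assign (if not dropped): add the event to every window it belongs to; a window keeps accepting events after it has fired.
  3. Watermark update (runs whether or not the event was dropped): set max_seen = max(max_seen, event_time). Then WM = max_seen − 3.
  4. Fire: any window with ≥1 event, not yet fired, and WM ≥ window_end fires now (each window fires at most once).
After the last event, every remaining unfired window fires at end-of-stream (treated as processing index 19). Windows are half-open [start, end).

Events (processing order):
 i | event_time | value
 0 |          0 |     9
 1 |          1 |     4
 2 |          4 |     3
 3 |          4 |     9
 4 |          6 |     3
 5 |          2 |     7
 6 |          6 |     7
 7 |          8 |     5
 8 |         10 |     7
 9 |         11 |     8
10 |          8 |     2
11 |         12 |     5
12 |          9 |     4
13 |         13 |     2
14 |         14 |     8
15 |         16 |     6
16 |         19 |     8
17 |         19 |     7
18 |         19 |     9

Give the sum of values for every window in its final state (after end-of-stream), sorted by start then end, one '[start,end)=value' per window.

[0,2)=13 [4,6)=12 [6,8)=10 [8,10)=11 [10,12)=15 [12,14)=7 [14,16)=8 [16,18)=6 [18,20)=24

i=0 t=0 v=9: → [0,2); WM=-3
i=1 t=1 v=4: → [0,2); WM=-2
i=2 t=4 v=3: → [4,6); WM=1
i=3 t=4 v=9: → [4,6); WM=1
i=4 t=6 v=3: → [6,8); WM=3; [0,2) fires=13
i=5 t=2 v=7: DROP (t<3-0); WM=3
i=6 t=6 v=7: → [6,8); WM=3
i=7 t=8 v=5: → [8,10); WM=5
i=8 t=10 v=7: → [10,12); WM=7; [4,6) fires=12
i=9 t=11 v=8: → [10,12); WM=8; [6,8) fires=10
i=10 t=8 v=2: → [8,10); WM=8
i=11 t=12 v=5: → [12,14); WM=9
i=12 t=9 v=4: → [8,10); WM=9
i=13 t=13 v=2: → [12,14); WM=10; [8,10) fires=11
i=14 t=14 v=8: → [14,16); WM=11
i=15 t=16 v=6: → [16,18); WM=13; [10,12) fires=15
i=16 t=19 v=8: → [18,20); WM=16; [12,14) fires=7 [14,16) fires=8
i=17 t=19 v=7: → [18,20); WM=16
i=18 t=19 v=9: → [18,20); WM=16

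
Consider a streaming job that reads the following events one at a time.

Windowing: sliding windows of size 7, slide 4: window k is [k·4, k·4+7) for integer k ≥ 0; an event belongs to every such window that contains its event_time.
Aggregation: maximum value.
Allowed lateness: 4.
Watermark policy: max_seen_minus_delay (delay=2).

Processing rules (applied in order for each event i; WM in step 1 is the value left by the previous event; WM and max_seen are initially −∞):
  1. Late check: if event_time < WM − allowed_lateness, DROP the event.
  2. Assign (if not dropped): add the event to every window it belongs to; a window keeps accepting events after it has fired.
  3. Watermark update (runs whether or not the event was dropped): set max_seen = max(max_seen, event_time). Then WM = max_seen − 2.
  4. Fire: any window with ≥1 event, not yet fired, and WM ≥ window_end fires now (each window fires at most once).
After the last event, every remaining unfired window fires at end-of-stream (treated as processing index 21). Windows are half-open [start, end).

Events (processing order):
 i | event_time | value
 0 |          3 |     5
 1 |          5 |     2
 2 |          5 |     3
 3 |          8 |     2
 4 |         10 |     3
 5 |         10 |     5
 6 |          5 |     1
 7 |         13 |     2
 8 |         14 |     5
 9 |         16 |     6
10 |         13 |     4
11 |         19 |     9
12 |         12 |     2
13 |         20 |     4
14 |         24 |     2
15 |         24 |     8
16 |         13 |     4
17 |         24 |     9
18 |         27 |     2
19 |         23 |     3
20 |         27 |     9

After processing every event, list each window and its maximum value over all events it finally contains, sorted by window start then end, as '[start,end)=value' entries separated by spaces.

i=0 t=3 v=5: → [0,7); WM=1
i=1 t=5 v=2: → [4,11),[0,7); WM=3
i=2 t=5 v=3: → [4,11),[0,7); WM=3
i=3 t=8 v=2: → [8,15),[4,11); WM=6
i=4 t=10 v=3: → [8,15),[4,11); WM=8; [0,7) fires=5
i=5 t=10 v=5: → [8,15),[4,11); WM=8
i=6 t=5 v=1: → [4,11),[0,7); WM=8
i=7 t=13 v=2: → [12,19),[8,15); WM=11; [4,11) fires=5
i=8 t=14 v=5: → [12,19),[8,15); WM=12
i=9 t=16 v=6: → [16,23),[12,19); WM=14
i=10 t=13 v=4: → [12,19),[8,15); WM=14
i=11 t=19 v=9: → [16,23); WM=17; [8,15) fires=5
i=12 t=12 v=2: DROP (t<17-4); WM=17
i=13 t=20 v=4: → [20,27),[16,23); WM=18
i=14 t=24 v=2: → [24,31),[20,27); WM=22; [12,19) fires=6
i=15 t=24 v=8: → [24,31),[20,27); WM=22
i=16 t=13 v=4: DROP (t<22-4); WM=22
i=17 t=24 v=9: → [24,31),[20,27); WM=22
i=18 t=27 v=2: → [24,31); WM=25; [16,23) fires=9
i=19 t=23 v=3: → [20,27); WM=25
i=20 t=27 v=9: → [24,31); WM=25

[0,7)=5 [4,11)=5 [8,15)=5 [12,19)=6 [16,23)=9 [20,27)=9 [24,31)=9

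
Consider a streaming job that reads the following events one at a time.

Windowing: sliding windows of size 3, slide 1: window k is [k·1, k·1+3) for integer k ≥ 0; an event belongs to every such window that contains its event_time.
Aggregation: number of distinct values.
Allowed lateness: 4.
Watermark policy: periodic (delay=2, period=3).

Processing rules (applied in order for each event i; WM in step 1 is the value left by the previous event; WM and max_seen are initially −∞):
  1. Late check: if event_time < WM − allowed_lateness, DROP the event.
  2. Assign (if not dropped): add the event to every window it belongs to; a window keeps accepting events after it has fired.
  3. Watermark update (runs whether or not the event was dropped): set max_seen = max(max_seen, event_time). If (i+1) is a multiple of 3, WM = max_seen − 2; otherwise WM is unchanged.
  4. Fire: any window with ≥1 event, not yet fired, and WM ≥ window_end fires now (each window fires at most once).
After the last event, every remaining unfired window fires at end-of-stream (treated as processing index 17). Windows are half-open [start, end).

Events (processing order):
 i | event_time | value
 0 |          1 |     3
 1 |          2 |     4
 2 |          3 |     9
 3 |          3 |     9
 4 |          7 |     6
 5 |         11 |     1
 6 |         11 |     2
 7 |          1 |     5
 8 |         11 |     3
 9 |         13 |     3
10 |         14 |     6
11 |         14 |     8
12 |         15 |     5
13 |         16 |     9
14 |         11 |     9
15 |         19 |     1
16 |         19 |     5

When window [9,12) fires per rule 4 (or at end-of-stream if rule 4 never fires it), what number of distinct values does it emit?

i=0 t=1 v=3: → [1,4),[0,3); WM=−∞
i=1 t=2 v=4: → [2,5),[1,4),[0,3); WM=−∞
i=2 t=3 v=9: → [3,6),[2,5),[1,4); WM=1
i=3 t=3 v=9: → [3,6),[2,5),[1,4); WM=1
i=4 t=7 v=6: → [7,10),[6,9),[5,8); WM=1
i=5 t=11 v=1: → [11,14),[10,13),[9,12); WM=9; [0,3) fires=2 [1,4) fires=3 [2,5) fires=2 [3,6) fires=1 [5,8) fires=1 [6,9) fires=1
i=6 t=11 v=2: → [11,14),[10,13),[9,12); WM=9
i=7 t=1 v=5: DROP (t<9-4); WM=9
i=8 t=11 v=3: → [11,14),[10,13),[9,12); WM=9
i=9 t=13 v=3: → [13,16),[12,15),[11,14); WM=9
i=10 t=14 v=6: → [14,17),[13,16),[12,15); WM=9
i=11 t=14 v=8: → [14,17),[13,16),[12,15); WM=12; [7,10) fires=1 [9,12) fires=3
i=12 t=15 v=5: → [15,18),[14,17),[13,16); WM=12
i=13 t=16 v=9: → [16,19),[15,18),[14,17); WM=12
i=14 t=11 v=9: → [11,14),[10,13),[9,12); WM=14; [10,13) fires=4 [11,14) fires=4
i=15 t=19 v=1: → [19,22),[18,21),[17,20); WM=14
i=16 t=19 v=5: → [19,22),[18,21),[17,20); WM=14

3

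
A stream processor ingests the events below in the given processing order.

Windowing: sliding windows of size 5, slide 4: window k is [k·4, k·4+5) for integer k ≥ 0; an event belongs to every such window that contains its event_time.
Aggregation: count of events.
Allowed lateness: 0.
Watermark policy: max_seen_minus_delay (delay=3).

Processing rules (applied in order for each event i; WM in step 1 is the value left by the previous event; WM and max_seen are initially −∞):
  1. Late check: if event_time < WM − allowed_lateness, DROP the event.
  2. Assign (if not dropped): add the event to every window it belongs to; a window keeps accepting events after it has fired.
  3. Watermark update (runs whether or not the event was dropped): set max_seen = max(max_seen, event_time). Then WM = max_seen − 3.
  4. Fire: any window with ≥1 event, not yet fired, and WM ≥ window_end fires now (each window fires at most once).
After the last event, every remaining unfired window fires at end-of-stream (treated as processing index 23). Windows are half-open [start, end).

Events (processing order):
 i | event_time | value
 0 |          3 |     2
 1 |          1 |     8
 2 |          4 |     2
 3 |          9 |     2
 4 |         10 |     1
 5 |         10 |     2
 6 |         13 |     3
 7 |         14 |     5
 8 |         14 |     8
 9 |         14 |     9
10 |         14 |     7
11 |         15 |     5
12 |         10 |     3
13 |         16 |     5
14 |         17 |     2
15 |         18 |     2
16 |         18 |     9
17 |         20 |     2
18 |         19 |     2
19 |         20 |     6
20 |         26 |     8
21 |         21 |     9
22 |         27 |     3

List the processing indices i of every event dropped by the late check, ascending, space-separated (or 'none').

12 21

i=0 t=3 v=2: → [0,5); WM=0
i=1 t=1 v=8: → [0,5); WM=0
i=2 t=4 v=2: → [4,9),[0,5); WM=1
i=3 t=9 v=2: → [8,13); WM=6; [0,5) fires=3
i=4 t=10 v=1: → [8,13); WM=7
i=5 t=10 v=2: → [8,13); WM=7
i=6 t=13 v=3: → [12,17); WM=10; [4,9) fires=1
i=7 t=14 v=5: → [12,17); WM=11
i=8 t=14 v=8: → [12,17); WM=11
i=9 t=14 v=9: → [12,17); WM=11
i=10 t=14 v=7: → [12,17); WM=11
i=11 t=15 v=5: → [12,17); WM=12
i=12 t=10 v=3: DROP (t<12-0); WM=12
i=13 t=16 v=5: → [16,21),[12,17); WM=13; [8,13) fires=3
i=14 t=17 v=2: → [16,21); WM=14
i=15 t=18 v=2: → [16,21); WM=15
i=16 t=18 v=9: → [16,21); WM=15
i=17 t=20 v=2: → [20,25),[16,21); WM=17; [12,17) fires=7
i=18 t=19 v=2: → [16,21); WM=17
i=19 t=20 v=6: → [20,25),[16,21); WM=17
i=20 t=26 v=8: → [24,29); WM=23; [16,21) fires=7
i=21 t=21 v=9: DROP (t<23-0); WM=23
i=22 t=27 v=3: → [24,29); WM=24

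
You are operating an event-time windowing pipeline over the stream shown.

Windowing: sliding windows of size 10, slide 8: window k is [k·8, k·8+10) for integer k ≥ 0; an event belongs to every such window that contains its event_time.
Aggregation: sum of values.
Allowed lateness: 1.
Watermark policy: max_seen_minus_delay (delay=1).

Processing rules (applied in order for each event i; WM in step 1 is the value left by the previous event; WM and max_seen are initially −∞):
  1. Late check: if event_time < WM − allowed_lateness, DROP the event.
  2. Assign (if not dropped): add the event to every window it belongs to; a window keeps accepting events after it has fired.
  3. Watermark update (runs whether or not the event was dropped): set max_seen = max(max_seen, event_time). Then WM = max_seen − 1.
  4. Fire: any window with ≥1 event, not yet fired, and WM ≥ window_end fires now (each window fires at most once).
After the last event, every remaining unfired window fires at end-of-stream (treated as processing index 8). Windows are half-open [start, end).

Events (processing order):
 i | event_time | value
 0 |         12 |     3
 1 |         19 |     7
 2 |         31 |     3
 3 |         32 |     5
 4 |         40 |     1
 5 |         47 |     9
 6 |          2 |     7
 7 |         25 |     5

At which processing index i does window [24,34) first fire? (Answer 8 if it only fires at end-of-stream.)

i=0 t=12 v=3: → [8,18); WM=11
i=1 t=19 v=7: → [16,26); WM=18; [8,18) fires=3
i=2 t=31 v=3: → [24,34); WM=30; [16,26) fires=7
i=3 t=32 v=5: → [32,42),[24,34); WM=31
i=4 t=40 v=1: → [40,50),[32,42); WM=39; [24,34) fires=8
i=5 t=47 v=9: → [40,50); WM=46; [32,42) fires=6
i=6 t=2 v=7: DROP (t<46-1); WM=46
i=7 t=25 v=5: DROP (t<46-1); WM=46

4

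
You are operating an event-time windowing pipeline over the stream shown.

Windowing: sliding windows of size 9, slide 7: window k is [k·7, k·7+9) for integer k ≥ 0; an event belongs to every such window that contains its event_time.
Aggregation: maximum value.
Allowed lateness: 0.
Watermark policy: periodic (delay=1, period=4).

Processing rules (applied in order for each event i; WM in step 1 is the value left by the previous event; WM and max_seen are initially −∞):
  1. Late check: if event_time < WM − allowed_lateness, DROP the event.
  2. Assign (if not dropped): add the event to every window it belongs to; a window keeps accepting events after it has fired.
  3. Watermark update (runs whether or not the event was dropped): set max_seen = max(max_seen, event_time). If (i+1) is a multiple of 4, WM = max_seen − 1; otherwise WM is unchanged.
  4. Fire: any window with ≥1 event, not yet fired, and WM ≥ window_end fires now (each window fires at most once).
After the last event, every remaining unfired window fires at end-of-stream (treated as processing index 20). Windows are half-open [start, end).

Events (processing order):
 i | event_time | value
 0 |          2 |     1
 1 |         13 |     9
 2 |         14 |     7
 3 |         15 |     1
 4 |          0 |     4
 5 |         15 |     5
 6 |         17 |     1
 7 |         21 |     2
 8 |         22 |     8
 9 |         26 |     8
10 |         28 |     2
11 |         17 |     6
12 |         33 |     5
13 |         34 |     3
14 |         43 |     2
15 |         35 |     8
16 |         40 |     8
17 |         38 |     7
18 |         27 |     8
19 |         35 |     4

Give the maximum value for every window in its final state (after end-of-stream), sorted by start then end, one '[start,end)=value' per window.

[0,9)=1 [7,16)=9 [14,23)=8 [21,30)=8 [28,37)=8 [35,44)=8 [42,51)=2

i=0 t=2 v=1: → [0,9); WM=−∞
i=1 t=13 v=9: → [7,16); WM=−∞
i=2 t=14 v=7: → [14,23),[7,16); WM=−∞
i=3 t=15 v=1: → [14,23),[7,16); WM=14; [0,9) fires=1
i=4 t=0 v=4: DROP (t<14-0); WM=14
i=5 t=15 v=5: → [14,23),[7,16); WM=14
i=6 t=17 v=1: → [14,23); WM=14
i=7 t=21 v=2: → [21,30),[14,23); WM=20; [7,16) fires=9
i=8 t=22 v=8: → [21,30),[14,23); WM=20
i=9 t=26 v=8: → [21,30); WM=20
i=10 t=28 v=2: → [28,37),[21,30); WM=20
i=11 t=17 v=6: DROP (t<20-0); WM=27; [14,23) fires=8
i=12 t=33 v=5: → [28,37); WM=27
i=13 t=34 v=3: → [28,37); WM=27
i=14 t=43 v=2: → [42,51),[35,44); WM=27
i=15 t=35 v=8: → [35,44),[28,37); WM=42; [21,30) fires=8 [28,37) fires=8
i=16 t=40 v=8: DROP (t<42-0); WM=42
i=17 t=38 v=7: DROP (t<42-0); WM=42
i=18 t=27 v=8: DROP (t<42-0); WM=42
i=19 t=35 v=4: DROP (t<42-0); WM=42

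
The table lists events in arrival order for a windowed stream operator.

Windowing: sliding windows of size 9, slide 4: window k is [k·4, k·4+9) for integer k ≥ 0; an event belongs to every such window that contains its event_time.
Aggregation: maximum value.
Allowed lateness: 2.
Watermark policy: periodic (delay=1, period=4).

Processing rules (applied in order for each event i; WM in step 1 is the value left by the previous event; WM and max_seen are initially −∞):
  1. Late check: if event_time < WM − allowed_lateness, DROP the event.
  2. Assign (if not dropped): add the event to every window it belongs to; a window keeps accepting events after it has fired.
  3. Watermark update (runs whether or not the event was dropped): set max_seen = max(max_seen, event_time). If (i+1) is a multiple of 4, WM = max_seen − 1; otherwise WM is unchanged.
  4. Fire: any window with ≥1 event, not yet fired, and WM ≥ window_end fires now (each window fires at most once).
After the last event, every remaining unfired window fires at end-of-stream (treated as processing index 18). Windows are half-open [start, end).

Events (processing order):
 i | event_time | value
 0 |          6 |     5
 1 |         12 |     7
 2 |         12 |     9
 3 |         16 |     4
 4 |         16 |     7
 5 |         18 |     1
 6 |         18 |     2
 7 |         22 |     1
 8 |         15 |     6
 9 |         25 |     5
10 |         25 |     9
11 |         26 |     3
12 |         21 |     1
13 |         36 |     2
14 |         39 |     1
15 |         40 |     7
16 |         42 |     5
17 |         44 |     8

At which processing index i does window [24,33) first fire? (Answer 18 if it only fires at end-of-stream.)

i=0 t=6 v=5: → [4,13),[0,9); WM=−∞
i=1 t=12 v=7: → [12,21),[8,17),[4,13); WM=−∞
i=2 t=12 v=9: → [12,21),[8,17),[4,13); WM=−∞
i=3 t=16 v=4: → [16,25),[12,21),[8,17); WM=15; [0,9) fires=5 [4,13) fires=9
i=4 t=16 v=7: → [16,25),[12,21),[8,17); WM=15
i=5 t=18 v=1: → [16,25),[12,21); WM=15
i=6 t=18 v=2: → [16,25),[12,21); WM=15
i=7 t=22 v=1: → [20,29),[16,25); WM=21; [8,17) fires=9 [12,21) fires=9
i=8 t=15 v=6: DROP (t<21-2); WM=21
i=9 t=25 v=5: → [24,33),[20,29); WM=21
i=10 t=25 v=9: → [24,33),[20,29); WM=21
i=11 t=26 v=3: → [24,33),[20,29); WM=25; [16,25) fires=7
i=12 t=21 v=1: DROP (t<25-2); WM=25
i=13 t=36 v=2: → [36,45),[32,41),[28,37); WM=25
i=14 t=39 v=1: → [36,45),[32,41); WM=25
i=15 t=40 v=7: → [40,49),[36,45),[32,41); WM=39; [20,29) fires=9 [24,33) fires=9 [28,37) fires=2
i=16 t=42 v=5: → [40,49),[36,45); WM=39
i=17 t=44 v=8: → [44,53),[40,49),[36,45); WM=39

15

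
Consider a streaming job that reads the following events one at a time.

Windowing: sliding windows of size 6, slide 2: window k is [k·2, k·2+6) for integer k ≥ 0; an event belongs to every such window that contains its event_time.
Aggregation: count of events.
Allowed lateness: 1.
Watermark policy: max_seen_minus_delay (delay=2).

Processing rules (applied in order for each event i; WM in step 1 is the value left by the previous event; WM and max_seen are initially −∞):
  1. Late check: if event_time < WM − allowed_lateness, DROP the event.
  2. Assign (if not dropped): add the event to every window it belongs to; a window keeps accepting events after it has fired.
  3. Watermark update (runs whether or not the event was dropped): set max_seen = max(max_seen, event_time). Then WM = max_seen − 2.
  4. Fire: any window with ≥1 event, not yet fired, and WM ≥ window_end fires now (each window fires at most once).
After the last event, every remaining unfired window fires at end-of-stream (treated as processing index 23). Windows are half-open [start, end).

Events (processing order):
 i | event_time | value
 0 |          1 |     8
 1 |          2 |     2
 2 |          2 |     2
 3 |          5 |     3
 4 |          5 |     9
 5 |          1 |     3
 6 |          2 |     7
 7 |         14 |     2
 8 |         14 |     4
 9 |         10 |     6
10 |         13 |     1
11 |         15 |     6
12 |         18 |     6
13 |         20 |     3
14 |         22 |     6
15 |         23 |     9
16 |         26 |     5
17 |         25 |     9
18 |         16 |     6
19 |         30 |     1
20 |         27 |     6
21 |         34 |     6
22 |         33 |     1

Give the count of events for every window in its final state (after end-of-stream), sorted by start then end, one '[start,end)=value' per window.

i=0 t=1 v=8: → [0,6); WM=-1
i=1 t=2 v=2: → [2,8),[0,6); WM=0
i=2 t=2 v=2: → [2,8),[0,6); WM=0
i=3 t=5 v=3: → [4,10),[2,8),[0,6); WM=3
i=4 t=5 v=9: → [4,10),[2,8),[0,6); WM=3
i=5 t=1 v=3: DROP (t<3-1); WM=3
i=6 t=2 v=7: → [2,8),[0,6); WM=3
i=7 t=14 v=2: → [14,20),[12,18),[10,16); WM=12; [0,6) fires=6 [2,8) fires=5 [4,10) fires=2
i=8 t=14 v=4: → [14,20),[12,18),[10,16); WM=12
i=9 t=10 v=6: DROP (t<12-1); WM=12
i=10 t=13 v=1: → [12,18),[10,16),[8,14); WM=12
i=11 t=15 v=6: → [14,20),[12,18),[10,16); WM=13
i=12 t=18 v=6: → [18,24),[16,22),[14,20); WM=16; [8,14) fires=1 [10,16) fires=4
i=13 t=20 v=3: → [20,26),[18,24),[16,22); WM=18; [12,18) fires=4
i=14 t=22 v=6: → [22,28),[20,26),[18,24); WM=20; [14,20) fires=4
i=15 t=23 v=9: → [22,28),[20,26),[18,24); WM=21
i=16 t=26 v=5: → [26,32),[24,30),[22,28); WM=24; [16,22) fires=2 [18,24) fires=4
i=17 t=25 v=9: → [24,30),[22,28),[20,26); WM=24
i=18 t=16 v=6: DROP (t<24-1); WM=24
i=19 t=30 v=1: → [30,36),[28,34),[26,32); WM=28; [20,26) fires=4 [22,28) fires=4
i=20 t=27 v=6: → [26,32),[24,30),[22,28); WM=28
i=21 t=34 v=6: → [34,40),[32,38),[30,36); WM=32; [24,30) fires=3 [26,32) fires=3
i=22 t=33 v=1: → [32,38),[30,36),[28,34); WM=32

[0,6)=6 [2,8)=5 [4,10)=2 [8,14)=1 [10,16)=4 [12,18)=4 [14,20)=4 [16,22)=2 [18,24)=4 [20,26)=4 [22,28)=5 [24,30)=3 [26,32)=3 [28,34)=2 [30,36)=3 [32,38)=2 [34,40)=1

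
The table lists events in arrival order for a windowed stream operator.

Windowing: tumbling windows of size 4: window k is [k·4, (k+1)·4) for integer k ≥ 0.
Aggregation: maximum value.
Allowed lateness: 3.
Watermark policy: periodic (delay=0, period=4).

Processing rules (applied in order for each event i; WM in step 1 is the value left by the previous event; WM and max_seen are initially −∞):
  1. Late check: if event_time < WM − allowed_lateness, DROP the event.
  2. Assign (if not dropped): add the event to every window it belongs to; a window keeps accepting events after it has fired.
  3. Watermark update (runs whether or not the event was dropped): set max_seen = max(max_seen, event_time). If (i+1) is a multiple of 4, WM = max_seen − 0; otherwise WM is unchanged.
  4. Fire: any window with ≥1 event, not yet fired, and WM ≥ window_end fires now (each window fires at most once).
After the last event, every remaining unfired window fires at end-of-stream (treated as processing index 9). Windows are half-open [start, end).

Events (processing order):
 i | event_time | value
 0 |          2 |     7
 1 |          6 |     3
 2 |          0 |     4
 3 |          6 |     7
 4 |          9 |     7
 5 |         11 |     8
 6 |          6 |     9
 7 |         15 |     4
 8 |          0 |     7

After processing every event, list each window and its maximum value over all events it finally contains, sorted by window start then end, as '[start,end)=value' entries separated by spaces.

[0,4)=7 [4,8)=9 [8,12)=8 [12,16)=4

i=0 t=2 v=7: → [0,4); WM=−∞
i=1 t=6 v=3: → [4,8); WM=−∞
i=2 t=0 v=4: → [0,4); WM=−∞
i=3 t=6 v=7: → [4,8); WM=6; [0,4) fires=7
i=4 t=9 v=7: → [8,12); WM=6
i=5 t=11 v=8: → [8,12); WM=6
i=6 t=6 v=9: → [4,8); WM=6
i=7 t=15 v=4: → [12,16); WM=15; [4,8) fires=9 [8,12) fires=8
i=8 t=0 v=7: DROP (t<15-3); WM=15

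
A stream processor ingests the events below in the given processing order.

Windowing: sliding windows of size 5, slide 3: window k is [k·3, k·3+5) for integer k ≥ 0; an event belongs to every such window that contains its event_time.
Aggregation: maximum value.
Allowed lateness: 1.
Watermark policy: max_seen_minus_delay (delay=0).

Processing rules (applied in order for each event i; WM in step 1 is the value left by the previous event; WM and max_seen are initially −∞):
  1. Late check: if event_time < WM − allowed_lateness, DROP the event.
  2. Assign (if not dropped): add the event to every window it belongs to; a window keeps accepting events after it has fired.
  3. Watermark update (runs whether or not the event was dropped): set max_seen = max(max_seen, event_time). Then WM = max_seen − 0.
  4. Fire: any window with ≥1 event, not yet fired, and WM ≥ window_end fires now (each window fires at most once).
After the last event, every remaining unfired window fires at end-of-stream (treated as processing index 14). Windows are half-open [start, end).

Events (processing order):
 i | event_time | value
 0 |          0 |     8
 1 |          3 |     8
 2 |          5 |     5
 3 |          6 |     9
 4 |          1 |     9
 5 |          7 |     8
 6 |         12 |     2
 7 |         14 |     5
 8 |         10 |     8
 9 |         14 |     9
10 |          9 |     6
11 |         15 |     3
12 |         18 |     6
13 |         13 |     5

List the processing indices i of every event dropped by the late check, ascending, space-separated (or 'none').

i=0 t=0 v=8: → [0,5); WM=0
i=1 t=3 v=8: → [3,8),[0,5); WM=3
i=2 t=5 v=5: → [3,8); WM=5; [0,5) fires=8
i=3 t=6 v=9: → [6,11),[3,8); WM=6
i=4 t=1 v=9: DROP (t<6-1); WM=6
i=5 t=7 v=8: → [6,11),[3,8); WM=7
i=6 t=12 v=2: → [12,17),[9,14); WM=12; [3,8) fires=9 [6,11) fires=9
i=7 t=14 v=5: → [12,17); WM=14; [9,14) fires=2
i=8 t=10 v=8: DROP (t<14-1); WM=14
i=9 t=14 v=9: → [12,17); WM=14
i=10 t=9 v=6: DROP (t<14-1); WM=14
i=11 t=15 v=3: → [15,20),[12,17); WM=15
i=12 t=18 v=6: → [18,23),[15,20); WM=18; [12,17) fires=9
i=13 t=13 v=5: DROP (t<18-1); WM=18

4 8 10 13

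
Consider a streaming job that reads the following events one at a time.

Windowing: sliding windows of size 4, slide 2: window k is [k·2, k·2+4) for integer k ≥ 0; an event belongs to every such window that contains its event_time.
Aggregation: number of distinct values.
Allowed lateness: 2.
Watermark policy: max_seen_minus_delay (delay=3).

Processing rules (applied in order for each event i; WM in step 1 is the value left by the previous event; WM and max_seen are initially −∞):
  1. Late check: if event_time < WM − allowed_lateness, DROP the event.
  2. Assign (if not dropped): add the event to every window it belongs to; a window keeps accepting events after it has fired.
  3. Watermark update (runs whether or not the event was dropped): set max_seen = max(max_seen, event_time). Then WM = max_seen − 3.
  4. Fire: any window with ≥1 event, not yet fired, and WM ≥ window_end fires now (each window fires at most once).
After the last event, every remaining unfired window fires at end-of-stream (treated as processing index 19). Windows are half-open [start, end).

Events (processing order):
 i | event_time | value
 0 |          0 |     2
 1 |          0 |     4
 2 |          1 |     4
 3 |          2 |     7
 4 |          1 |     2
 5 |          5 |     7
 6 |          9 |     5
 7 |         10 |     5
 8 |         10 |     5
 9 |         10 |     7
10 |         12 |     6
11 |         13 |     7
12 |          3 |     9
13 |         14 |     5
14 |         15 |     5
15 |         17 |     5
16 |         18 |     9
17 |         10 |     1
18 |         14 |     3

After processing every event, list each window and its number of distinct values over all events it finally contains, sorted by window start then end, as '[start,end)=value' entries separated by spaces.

[0,4)=3 [2,6)=1 [4,8)=1 [6,10)=1 [8,12)=2 [10,14)=3 [12,16)=4 [14,18)=2 [16,20)=2 [18,22)=1

i=0 t=0 v=2: → [0,4); WM=-3
i=1 t=0 v=4: → [0,4); WM=-3
i=2 t=1 v=4: → [0,4); WM=-2
i=3 t=2 v=7: → [2,6),[0,4); WM=-1
i=4 t=1 v=2: → [0,4); WM=-1
i=5 t=5 v=7: → [4,8),[2,6); WM=2
i=6 t=9 v=5: → [8,12),[6,10); WM=6; [0,4) fires=3 [2,6) fires=1
i=7 t=10 v=5: → [10,14),[8,12); WM=7
i=8 t=10 v=5: → [10,14),[8,12); WM=7
i=9 t=10 v=7: → [10,14),[8,12); WM=7
i=10 t=12 v=6: → [12,16),[10,14); WM=9; [4,8) fires=1
i=11 t=13 v=7: → [12,16),[10,14); WM=10; [6,10) fires=1
i=12 t=3 v=9: DROP (t<10-2); WM=10
i=13 t=14 v=5: → [14,18),[12,16); WM=11
i=14 t=15 v=5: → [14,18),[12,16); WM=12; [8,12) fires=2
i=15 t=17 v=5: → [16,20),[14,18); WM=14; [10,14) fires=3
i=16 t=18 v=9: → [18,22),[16,20); WM=15
i=17 t=10 v=1: DROP (t<15-2); WM=15
i=18 t=14 v=3: → [14,18),[12,16); WM=15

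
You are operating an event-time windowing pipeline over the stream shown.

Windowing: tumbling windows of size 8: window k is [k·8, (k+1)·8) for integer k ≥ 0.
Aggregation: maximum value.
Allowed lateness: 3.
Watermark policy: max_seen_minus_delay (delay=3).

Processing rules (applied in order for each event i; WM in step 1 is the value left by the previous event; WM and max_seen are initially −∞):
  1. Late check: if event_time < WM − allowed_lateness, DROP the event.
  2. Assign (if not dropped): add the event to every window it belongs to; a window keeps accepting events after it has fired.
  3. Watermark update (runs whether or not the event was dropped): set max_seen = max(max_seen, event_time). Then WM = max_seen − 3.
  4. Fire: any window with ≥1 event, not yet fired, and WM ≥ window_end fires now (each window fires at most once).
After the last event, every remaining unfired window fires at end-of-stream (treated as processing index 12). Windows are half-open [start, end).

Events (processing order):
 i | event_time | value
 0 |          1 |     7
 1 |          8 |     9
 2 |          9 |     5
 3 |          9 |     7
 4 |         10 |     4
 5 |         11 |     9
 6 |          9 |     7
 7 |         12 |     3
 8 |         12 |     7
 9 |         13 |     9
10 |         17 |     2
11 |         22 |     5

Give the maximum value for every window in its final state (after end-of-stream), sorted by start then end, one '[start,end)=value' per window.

i=0 t=1 v=7: → [0,8); WM=-2
i=1 t=8 v=9: → [8,16); WM=5
i=2 t=9 v=5: → [8,16); WM=6
i=3 t=9 v=7: → [8,16); WM=6
i=4 t=10 v=4: → [8,16); WM=7
i=5 t=11 v=9: → [8,16); WM=8; [0,8) fires=7
i=6 t=9 v=7: → [8,16); WM=8
i=7 t=12 v=3: → [8,16); WM=9
i=8 t=12 v=7: → [8,16); WM=9
i=9 t=13 v=9: → [8,16); WM=10
i=10 t=17 v=2: → [16,24); WM=14
i=11 t=22 v=5: → [16,24); WM=19; [8,16) fires=9

[0,8)=7 [8,16)=9 [16,24)=5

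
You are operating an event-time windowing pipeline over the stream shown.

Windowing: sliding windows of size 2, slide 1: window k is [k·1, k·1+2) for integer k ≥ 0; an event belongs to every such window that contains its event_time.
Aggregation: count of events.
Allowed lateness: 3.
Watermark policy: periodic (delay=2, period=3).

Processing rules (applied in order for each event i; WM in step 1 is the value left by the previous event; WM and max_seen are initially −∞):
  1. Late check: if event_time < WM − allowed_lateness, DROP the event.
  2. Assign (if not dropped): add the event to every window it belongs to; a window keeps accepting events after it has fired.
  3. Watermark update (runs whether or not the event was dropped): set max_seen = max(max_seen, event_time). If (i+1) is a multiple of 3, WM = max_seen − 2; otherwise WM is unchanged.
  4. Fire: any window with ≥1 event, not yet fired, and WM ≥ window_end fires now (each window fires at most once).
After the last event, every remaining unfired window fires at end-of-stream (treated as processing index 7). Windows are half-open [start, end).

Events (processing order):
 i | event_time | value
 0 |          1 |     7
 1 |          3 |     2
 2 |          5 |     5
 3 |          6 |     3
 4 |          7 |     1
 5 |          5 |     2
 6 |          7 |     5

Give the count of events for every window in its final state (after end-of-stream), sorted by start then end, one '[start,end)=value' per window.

i=0 t=1 v=7: → [1,3),[0,2); WM=−∞
i=1 t=3 v=2: → [3,5),[2,4); WM=−∞
i=2 t=5 v=5: → [5,7),[4,6); WM=3; [0,2) fires=1 [1,3) fires=1
i=3 t=6 v=3: → [6,8),[5,7); WM=3
i=4 t=7 v=1: → [7,9),[6,8); WM=3
i=5 t=5 v=2: → [5,7),[4,6); WM=5; [2,4) fires=1 [3,5) fires=1
i=6 t=7 v=5: → [7,9),[6,8); WM=5

[0,2)=1 [1,3)=1 [2,4)=1 [3,5)=1 [4,6)=2 [5,7)=3 [6,8)=3 [7,9)=2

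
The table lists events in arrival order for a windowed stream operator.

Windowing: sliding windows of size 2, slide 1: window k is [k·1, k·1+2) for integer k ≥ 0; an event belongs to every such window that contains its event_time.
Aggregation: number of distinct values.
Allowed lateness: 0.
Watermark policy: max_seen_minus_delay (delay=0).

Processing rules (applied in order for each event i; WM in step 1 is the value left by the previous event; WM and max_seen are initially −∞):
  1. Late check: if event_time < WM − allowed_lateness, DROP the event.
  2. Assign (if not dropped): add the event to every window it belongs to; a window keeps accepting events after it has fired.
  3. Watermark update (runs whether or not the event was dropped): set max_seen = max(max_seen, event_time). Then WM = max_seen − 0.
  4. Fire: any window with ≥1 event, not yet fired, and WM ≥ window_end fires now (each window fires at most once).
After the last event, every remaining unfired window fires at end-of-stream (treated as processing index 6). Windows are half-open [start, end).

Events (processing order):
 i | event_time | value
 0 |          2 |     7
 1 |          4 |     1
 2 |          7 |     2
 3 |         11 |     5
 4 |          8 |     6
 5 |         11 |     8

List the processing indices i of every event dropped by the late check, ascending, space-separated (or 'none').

4

i=0 t=2 v=7: → [2,4),[1,3); WM=2
i=1 t=4 v=1: → [4,6),[3,5); WM=4; [1,3) fires=1 [2,4) fires=1
i=2 t=7 v=2: → [7,9),[6,8); WM=7; [3,5) fires=1 [4,6) fires=1
i=3 t=11 v=5: → [11,13),[10,12); WM=11; [6,8) fires=1 [7,9) fires=1
i=4 t=8 v=6: DROP (t<11-0); WM=11
i=5 t=11 v=8: → [11,13),[10,12); WM=11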